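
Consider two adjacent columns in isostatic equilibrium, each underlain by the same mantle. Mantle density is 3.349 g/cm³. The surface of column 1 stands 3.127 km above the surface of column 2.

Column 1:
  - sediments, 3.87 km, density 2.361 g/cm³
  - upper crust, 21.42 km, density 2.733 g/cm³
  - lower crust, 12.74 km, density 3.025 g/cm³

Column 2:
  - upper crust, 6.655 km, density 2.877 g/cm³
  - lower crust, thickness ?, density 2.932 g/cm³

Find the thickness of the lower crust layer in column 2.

18.1 km

Take the compensation level at the base of the deeper column (depth z_c below the surface of column 1) and equate Σ ρ_i t_i down to z_c; mantle fills any gap and the z_c terms cancel.
Column 1: 3.87×2.361 + 21.42×2.733 + 12.74×3.025 + (z_c − 38.03)×3.349
Column 2: 3.127×0 + 6.655×2.877 + x×2.932 + (z_c − 3.127 − 6.655 − x)×3.349
The z_c×3.349 term appears on both sides and cancels. Collect the known terms of each column as K = Σ(ρt)_known − 3.349 × (depth of known layers): K_1 = 106.21643 − 3.349×38.03 = −21.14604; K_2 = 19.146435 − 3.349×(3.127 + 6.655) = −13.613483.
Balance: K_1 = K_2 − x×(3.349 − 2.932), so x = (K_2 − K_1)/(3.349 − 2.932) = 7.53256/0.417 = 18.1 km.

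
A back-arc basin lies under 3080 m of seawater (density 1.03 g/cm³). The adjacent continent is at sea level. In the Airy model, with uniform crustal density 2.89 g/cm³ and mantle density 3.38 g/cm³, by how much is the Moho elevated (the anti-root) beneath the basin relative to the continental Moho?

11700 m

In Airy isostatic equilibrium: replacing crust with seawater at the top is compensated by replacing crust with mantle at the base: d (ρ_c − ρ_w) = a (ρ_m − ρ_c).
a = d (ρ_c − ρ_w)/(ρ_m − ρ_c) = 3080 m × 1.86/0.49 = 11700 m.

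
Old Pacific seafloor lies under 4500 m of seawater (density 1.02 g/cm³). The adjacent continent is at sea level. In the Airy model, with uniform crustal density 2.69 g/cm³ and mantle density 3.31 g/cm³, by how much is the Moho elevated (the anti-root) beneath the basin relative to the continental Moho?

12100 m

Isostatic balance requires: replacing crust with seawater at the top is compensated by replacing crust with mantle at the base: d (ρ_c − ρ_w) = a (ρ_m − ρ_c).
a = d (ρ_c − ρ_w)/(ρ_m − ρ_c) = 4500 m × 1.67/0.62 = 12100 m.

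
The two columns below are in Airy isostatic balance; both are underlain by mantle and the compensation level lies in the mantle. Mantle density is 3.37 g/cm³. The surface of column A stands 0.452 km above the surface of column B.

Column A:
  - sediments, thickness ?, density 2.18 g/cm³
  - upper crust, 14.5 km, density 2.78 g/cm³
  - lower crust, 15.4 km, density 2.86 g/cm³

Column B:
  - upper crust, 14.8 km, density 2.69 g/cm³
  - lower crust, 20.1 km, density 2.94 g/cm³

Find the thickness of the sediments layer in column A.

3.21 km

Take the compensation level at the base of the deeper column (depth z_c below the surface of column A) and equate Σ ρ_i t_i down to z_c; mantle fills any gap and the z_c terms cancel.
Column A: x×2.18 + 14.5×2.78 + 15.4×2.86 + (z_c − 29.9 − x)×3.37
Column B: 0.452×0 + 14.8×2.69 + 20.1×2.94 + (z_c − 0.452 − 34.9)×3.37
The z_c×3.37 term appears on both sides and cancels. Collect the known terms of each column as K = Σ(ρt)_known − 3.37 × (depth of known layers): K_A = 84.354 − 3.37×29.9 = −16.409; K_B = 98.906 − 3.37×(0.452 + 34.9) = −20.23024.
Balance: K_A − x×(3.37 − 2.18) = K_B, so x = (K_A − K_B)/(3.37 − 2.18) = 3.82124/1.19 = 3.21 km.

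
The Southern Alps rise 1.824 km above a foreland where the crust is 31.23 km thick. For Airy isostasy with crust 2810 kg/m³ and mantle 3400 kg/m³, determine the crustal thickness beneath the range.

41.7 km

Root depth r = h ρ_c / (ρ_m − ρ_c) = 1.824 km × 2810 / 590 = 8.687 km.
Total thickness = T + h + r = 31.23 km + 1.824 km + 8.687 km = 41.7 km.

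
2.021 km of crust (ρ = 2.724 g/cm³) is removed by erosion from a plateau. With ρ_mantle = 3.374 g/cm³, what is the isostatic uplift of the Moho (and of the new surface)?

1.63 km

Unloading: uplift u = e ρ_c/ρ_m = 2.021 km × 2.724/3.374 = 1.63 km.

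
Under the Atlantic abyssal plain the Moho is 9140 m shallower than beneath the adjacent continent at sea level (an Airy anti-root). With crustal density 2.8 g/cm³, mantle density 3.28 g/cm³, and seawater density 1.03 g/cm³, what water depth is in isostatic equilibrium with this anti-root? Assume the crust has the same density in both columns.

2480 m

Replacing a thickness d of crust by seawater at the top must be balanced by replacing crust with mantle at the base: d (ρ_c − ρ_w) = a (ρ_m − ρ_c).
d = a (ρ_m − ρ_c)/(ρ_c − ρ_w) = 9140 m × 0.48/1.77 = 2480 m.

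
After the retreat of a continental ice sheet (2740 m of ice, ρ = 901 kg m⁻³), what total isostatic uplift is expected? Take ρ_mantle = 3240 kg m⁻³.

Removing the load lets mantle flow back in; uplift u satisfies ρ_ice t = ρ_m u.
u = t ρ_ice/ρ_m = 2740 m × 901/3240 = 762 m.

762 m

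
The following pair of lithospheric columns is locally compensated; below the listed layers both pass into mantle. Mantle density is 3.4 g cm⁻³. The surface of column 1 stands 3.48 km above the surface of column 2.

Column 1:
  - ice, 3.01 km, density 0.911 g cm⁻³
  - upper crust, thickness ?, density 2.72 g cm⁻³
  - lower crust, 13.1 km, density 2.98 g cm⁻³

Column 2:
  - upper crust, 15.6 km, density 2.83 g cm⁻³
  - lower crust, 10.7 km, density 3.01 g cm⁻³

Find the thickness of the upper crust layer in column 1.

17.5 km

Take the compensation level at the base of the deeper column (depth z_c below the surface of column 1) and equate Σ ρ_i t_i down to z_c; mantle fills any gap and the z_c terms cancel.
Column 1: 3.01×0.911 + x×2.72 + 13.1×2.98 + (z_c − 16.11 − x)×3.4
Column 2: 3.48×0 + 15.6×2.83 + 10.7×3.01 + (z_c − 3.48 − 26.3)×3.4
The z_c×3.4 term appears on both sides and cancels. Collect the known terms of each column as K = Σ(ρt)_known − 3.4 × (depth of known layers): K_1 = 41.78011 − 3.4×16.11 = −12.99389; K_2 = 76.355 − 3.4×(3.48 + 26.3) = −24.897.
Balance: K_1 − x×(3.4 − 2.72) = K_2, so x = (K_1 − K_2)/(3.4 − 2.72) = 11.9031/0.68 = 17.5 km.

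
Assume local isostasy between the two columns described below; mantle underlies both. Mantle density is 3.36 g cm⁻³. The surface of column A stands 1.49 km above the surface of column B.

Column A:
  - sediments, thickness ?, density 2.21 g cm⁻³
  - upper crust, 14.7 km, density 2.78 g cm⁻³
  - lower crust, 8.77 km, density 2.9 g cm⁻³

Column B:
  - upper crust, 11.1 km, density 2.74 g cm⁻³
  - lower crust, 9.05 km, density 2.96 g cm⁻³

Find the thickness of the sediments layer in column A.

Take the compensation level at the base of the deeper column (depth z_c below the surface of column A) and equate Σ ρ_i t_i down to z_c; mantle fills any gap and the z_c terms cancel.
Column A: x×2.21 + 14.7×2.78 + 8.77×2.9 + (z_c − 23.47 − x)×3.36
Column B: 1.49×0 + 11.1×2.74 + 9.05×2.96 + (z_c − 1.49 − 20.15)×3.36
The z_c×3.36 term appears on both sides and cancels. Collect the known terms of each column as K = Σ(ρt)_known − 3.36 × (depth of known layers): K_A = 66.299 − 3.36×23.47 = −12.5602; K_B = 57.202 − 3.36×(1.49 + 20.15) = −15.5084.
Balance: K_A − x×(3.36 − 2.21) = K_B, so x = (K_A − K_B)/(3.36 − 2.21) = 2.9482/1.15 = 2.56 km.

2.56 km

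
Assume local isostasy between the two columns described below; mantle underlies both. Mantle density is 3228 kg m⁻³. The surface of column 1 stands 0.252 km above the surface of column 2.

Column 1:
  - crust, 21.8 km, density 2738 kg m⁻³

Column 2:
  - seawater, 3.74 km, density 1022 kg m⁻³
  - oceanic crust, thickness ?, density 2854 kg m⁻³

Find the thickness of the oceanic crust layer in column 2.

4.33 km

Take the compensation level at the base of the deeper column (depth z_c below the surface of column 1) and equate Σ ρ_i t_i down to z_c; mantle fills any gap and the z_c terms cancel.
Column 1: 21.8×2738 + (z_c − 21.8)×3228
Column 2: 0.252×0 + 3.74×1022 + x×2854 + (z_c − 0.252 − 3.74 − x)×3228
The z_c×3228 term appears on both sides and cancels. Collect the known terms of each column as K = Σ(ρt)_known − 3228 × (depth of known layers): K_1 = 59688.4 − 3228×21.8 = −10682; K_2 = 3822.28 − 3228×(0.252 + 3.74) = −9063.896.
Balance: K_1 = K_2 − x×(3228 − 2854), so x = (K_2 − K_1)/(3228 − 2854) = 1618.1/374 = 4.33 km.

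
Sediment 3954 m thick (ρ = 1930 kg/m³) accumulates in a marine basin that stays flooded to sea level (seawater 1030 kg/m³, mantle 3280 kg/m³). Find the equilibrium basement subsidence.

1580 m

Submarine loading: the sediment displaces seawater, and the subsidence is in turn flooded, so s (ρ_m − ρ_w) = t (ρ_sed − ρ_w).
s = 3954 m × (1930 − 1030) / (3280 − 1030) = 1580 m.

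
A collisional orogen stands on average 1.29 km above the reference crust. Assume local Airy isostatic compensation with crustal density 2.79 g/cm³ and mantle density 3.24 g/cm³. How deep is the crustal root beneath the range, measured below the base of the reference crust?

By Archimedes' principle applied to the lithosphere: the weight of the topography is balanced by the buoyancy of the root, ρ_c h = (ρ_m − ρ_c) r.
r = h · ρ_c / (ρ_m − ρ_c) = 1.29 km × 2.79 / (3.24 − 2.79) = 8 km.

8 km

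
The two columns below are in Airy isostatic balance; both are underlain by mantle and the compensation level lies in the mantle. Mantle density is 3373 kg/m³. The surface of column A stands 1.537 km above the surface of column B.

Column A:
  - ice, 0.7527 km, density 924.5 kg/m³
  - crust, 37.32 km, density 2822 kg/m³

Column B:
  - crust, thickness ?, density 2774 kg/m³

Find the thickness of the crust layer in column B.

28.8 km

Take the compensation level at the base of the deeper column (depth z_c below the surface of column A) and equate Σ ρ_i t_i down to z_c; mantle fills any gap and the z_c terms cancel.
Column A: 0.7527×924.5 + 37.32×2822 + (z_c − 38.0727)×3373
Column B: 1.537×0 + x×2774 + (z_c − 1.537 − 0 − x)×3373
The z_c×3373 term appears on both sides and cancels. Collect the known terms of each column as K = Σ(ρt)_known − 3373 × (depth of known layers): K_A = 106012.911 − 3373×38.0727 = −22406.3059; K_B = 0 − 3373×(1.537 + 0) = −5184.301.
Balance: K_A = K_B − x×(3373 − 2774), so x = (K_B − K_A)/(3373 − 2774) = 17222/599 = 28.8 km.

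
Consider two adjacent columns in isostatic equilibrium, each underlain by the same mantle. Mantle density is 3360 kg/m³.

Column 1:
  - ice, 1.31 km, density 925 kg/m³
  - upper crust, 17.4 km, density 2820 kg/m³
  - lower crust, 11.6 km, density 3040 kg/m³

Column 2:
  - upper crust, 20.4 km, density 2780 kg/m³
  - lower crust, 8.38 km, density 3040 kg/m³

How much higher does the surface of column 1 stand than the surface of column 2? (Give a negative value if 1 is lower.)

For any compensation level in the mantle, the mantle terms cancel and isostasy reduces to e = (Σt_1 − Σt_2) − (Σ(ρt)_1 − Σ(ρt)_2) / ρ_m.
Σt_1 = 30.31 km; Σt_2 = 28.78 km; Σ(ρt)_1 = 85543.75; Σ(ρt)_2 = 82187.2 (in km·kg/m³).
e = (30.31 − 28.78) − (85543.75 − 82187.2) / 3360 = 0.531 km.

0.531 km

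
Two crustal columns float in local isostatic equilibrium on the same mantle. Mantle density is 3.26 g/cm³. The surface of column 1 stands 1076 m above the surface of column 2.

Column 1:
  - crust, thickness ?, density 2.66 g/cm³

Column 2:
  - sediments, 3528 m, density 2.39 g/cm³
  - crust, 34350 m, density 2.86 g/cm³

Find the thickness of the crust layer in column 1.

33900 m

Take the compensation level at the base of the deeper column (depth z_c below the surface of column 1) and equate Σ ρ_i t_i down to z_c; mantle fills any gap and the z_c terms cancel.
Column 1: x×2.66 + (z_c − 0 − x)×3.26
Column 2: 1076×0 + 3528×2.39 + 34350×2.86 + (z_c − 1076 − 37878)×3.26
The z_c×3.26 term appears on both sides and cancels. Collect the known terms of each column as K = Σ(ρt)_known − 3.26 × (depth of known layers): K_1 = 0 − 3.26×0 = 0; K_2 = 106672.92 − 3.26×(1076 + 37878) = −20317.12.
Balance: K_1 − x×(3.26 − 2.66) = K_2, so x = (K_1 − K_2)/(3.26 − 2.66) = 20317.1/0.6 = 33900 m.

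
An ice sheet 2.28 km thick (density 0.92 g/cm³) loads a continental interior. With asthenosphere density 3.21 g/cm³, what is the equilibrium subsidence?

0.653 km

By Archimedes' principle applied to the lithosphere: the ice load ρ_ice t is balanced by mantle displaced below, ρ_m s.
s = t ρ_ice / ρ_m = 2.28 km × 0.92/3.21 = 0.653 km.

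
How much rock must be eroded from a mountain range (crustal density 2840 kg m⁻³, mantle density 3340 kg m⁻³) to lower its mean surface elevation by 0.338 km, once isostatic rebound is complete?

Net drop Δ = e − u = e − e ρ_c/ρ_m = e (ρ_m − ρ_c)/ρ_m.
e = Δ ρ_m/(ρ_m − ρ_c) = 0.338 km × 3340/500 = 2.26 km.

2.26 km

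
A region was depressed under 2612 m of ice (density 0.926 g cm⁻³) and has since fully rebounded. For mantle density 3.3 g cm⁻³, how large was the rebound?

Removing the load lets mantle flow back in; uplift u satisfies ρ_ice t = ρ_m u.
u = t ρ_ice/ρ_m = 2612 m × 0.926/3.3 = 733 m.

733 m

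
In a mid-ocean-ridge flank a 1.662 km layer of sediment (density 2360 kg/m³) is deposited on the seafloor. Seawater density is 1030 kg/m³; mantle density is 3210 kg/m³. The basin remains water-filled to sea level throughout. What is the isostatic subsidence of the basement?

1.01 km

Submarine loading: the sediment displaces seawater, and the subsidence is in turn flooded, so s (ρ_m − ρ_w) = t (ρ_sed − ρ_w).
s = 1.662 km × (2360 − 1030) / (3210 − 1030) = 1.01 km.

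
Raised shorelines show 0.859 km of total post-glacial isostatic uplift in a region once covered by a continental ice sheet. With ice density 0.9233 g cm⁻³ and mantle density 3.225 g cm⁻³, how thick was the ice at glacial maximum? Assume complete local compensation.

3 km

u = t ρ_ice/ρ_m → t = u ρ_m/ρ_ice = 0.859 km × 3.225/0.9233 = 3 km.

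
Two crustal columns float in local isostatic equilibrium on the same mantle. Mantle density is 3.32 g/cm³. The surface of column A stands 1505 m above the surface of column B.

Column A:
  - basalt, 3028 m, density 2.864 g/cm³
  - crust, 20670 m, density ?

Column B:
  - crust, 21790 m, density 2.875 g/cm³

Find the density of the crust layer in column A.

2.68 g/cm³

Take the compensation level at the base of the deeper column (depth z_c below the surface of column A) and equate Σ ρ_i t_i down to z_c; mantle fills any gap and the z_c terms cancel.
Column A: 3028×2.864 + 20670×ρ + (z_c − 23698)×3.32
Column B: 1505×0 + 21790×2.875 + (z_c − 1505 − 21790)×3.32
The z_c×3.32 term appears on both sides and cancels. Collect the known terms of each column as K = Σ(ρt)_known − 3.32 × (depth of known layers): K_A = 8672.192 − 3.32×23698 = −70005.168; K_B = 62646.25 − 3.32×(1505 + 21790) = −14693.15.
Balance: K_A + 20670×ρ = K_B, so ρ = (K_B − K_A)/20670 = 55312/20670 = 2.68 g/cm³.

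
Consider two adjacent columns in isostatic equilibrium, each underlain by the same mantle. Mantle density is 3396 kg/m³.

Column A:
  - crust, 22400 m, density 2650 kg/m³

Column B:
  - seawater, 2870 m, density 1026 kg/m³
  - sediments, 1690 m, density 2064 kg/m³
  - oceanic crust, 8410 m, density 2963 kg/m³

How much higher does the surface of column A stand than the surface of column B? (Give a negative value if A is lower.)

1180 m

For any compensation level in the mantle, the mantle terms cancel and isostasy reduces to e = (Σt_A − Σt_B) − (Σ(ρt)_A − Σ(ρt)_B) / ρ_m.
Σt_A = 22400 m; Σt_B = 12970 m; Σ(ρt)_A = 59360000; Σ(ρt)_B = 31351610 (in m·kg/m³).
e = (22400 − 12970) − (59360000 − 31351610) / 3396 = 1180 m.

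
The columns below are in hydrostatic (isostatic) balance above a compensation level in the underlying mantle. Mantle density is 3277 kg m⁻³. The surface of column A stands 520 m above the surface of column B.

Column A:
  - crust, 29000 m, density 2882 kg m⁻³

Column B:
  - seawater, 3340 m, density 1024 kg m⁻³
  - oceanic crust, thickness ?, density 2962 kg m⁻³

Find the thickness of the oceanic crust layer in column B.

Take the compensation level at the base of the deeper column (depth z_c below the surface of column A) and equate Σ ρ_i t_i down to z_c; mantle fills any gap and the z_c terms cancel.
Column A: 29000×2882 + (z_c − 29000)×3277
Column B: 520×0 + 3340×1024 + x×2962 + (z_c − 520 − 3340 − x)×3277
The z_c×3277 term appears on both sides and cancels. Collect the known terms of each column as K = Σ(ρt)_known − 3277 × (depth of known layers): K_A = 83578000 − 3277×29000 = −11455000; K_B = 3420160 − 3277×(520 + 3340) = −9229060.
Balance: K_A = K_B − x×(3277 − 2962), so x = (K_B − K_A)/(3277 − 2962) = 2225940/315 = 7070 m.

7070 m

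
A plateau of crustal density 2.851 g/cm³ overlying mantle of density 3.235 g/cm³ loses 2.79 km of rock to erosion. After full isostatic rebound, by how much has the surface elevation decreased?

Rebound u = e ρ_c/ρ_m = 2.79 km × 2.851/3.235 = 2.459 km.
Net surface drop = e − u = 2.79 km − 2.459 km = e (ρ_m − ρ_c)/ρ_m = 0.331 km.

0.331 km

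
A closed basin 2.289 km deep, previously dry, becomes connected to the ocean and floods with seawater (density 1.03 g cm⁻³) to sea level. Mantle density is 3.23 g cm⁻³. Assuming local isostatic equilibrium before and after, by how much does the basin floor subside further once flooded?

1.07 km

After flooding the water column is d + s deep. Its weight must equal the weight of mantle displaced by the extra subsidence s: (d + s) ρ_w = s ρ_m.
s = d ρ_w / (ρ_m − ρ_w) = 2.289 km × 1.03/(3.23 − 1.03) = 1.07 km.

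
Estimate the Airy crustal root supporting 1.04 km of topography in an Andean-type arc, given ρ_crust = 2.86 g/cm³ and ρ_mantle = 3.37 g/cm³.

5.83 km

In Airy isostatic equilibrium: the weight of the topography is balanced by the buoyancy of the root, ρ_c h = (ρ_m − ρ_c) r.
r = h · ρ_c / (ρ_m − ρ_c) = 1.04 km × 2.86 / (3.37 − 2.86) = 5.83 km.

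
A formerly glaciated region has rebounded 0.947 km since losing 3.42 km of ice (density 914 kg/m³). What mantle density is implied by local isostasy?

ρ_m = ρ_ice t / u = 914 × 3.42 km/0.947 km = 3300 kg/m³.

3300 kg/m³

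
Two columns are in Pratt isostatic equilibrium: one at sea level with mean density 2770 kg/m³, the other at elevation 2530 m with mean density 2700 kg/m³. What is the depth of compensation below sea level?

97600 m

ρ_ref D = ρ (D + h) → D (ρ_ref − ρ) = ρ h.
D = ρ h/(ρ_ref − ρ) = 2700 × 2530 m/(2770 − 2700) = 97600 m.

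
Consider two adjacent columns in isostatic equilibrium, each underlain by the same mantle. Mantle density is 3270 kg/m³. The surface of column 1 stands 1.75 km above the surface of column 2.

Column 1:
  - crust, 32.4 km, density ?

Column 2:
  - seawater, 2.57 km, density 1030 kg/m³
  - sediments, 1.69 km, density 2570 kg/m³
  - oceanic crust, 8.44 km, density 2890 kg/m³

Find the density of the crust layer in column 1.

Take the compensation level at the base of the deeper column (depth z_c below the surface of column 1) and equate Σ ρ_i t_i down to z_c; mantle fills any gap and the z_c terms cancel.
Column 1: 32.4×ρ + (z_c − 32.4)×3270
Column 2: 1.75×0 + 2.57×1030 + 1.69×2570 + 8.44×2890 + (z_c − 1.75 − 12.7)×3270
The z_c×3270 term appears on both sides and cancels. Collect the known terms of each column as K = Σ(ρt)_known − 3270 × (depth of known layers): K_1 = 0 − 3270×32.4 = −105948; K_2 = 31382 − 3270×(1.75 + 12.7) = −15869.5.
Balance: K_1 + 32.4×ρ = K_2, so ρ = (K_2 − K_1)/32.4 = 90078.5/32.4 = 2780 kg/m³.

2780 kg/m³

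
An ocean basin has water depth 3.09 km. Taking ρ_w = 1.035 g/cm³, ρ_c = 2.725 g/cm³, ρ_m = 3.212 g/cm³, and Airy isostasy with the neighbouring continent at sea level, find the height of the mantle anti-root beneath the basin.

By Archimedes' principle applied to the lithosphere: replacing crust with seawater at the top is compensated by replacing crust with mantle at the base: d (ρ_c − ρ_w) = a (ρ_m − ρ_c).
a = d (ρ_c − ρ_w)/(ρ_m − ρ_c) = 3.09 km × 1.69/0.487 = 10.7 km.

10.7 km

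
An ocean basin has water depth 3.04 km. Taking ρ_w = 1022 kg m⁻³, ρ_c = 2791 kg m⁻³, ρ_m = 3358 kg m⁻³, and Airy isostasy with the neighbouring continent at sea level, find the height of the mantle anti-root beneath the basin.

In Airy isostatic equilibrium: replacing crust with seawater at the top is compensated by replacing crust with mantle at the base: d (ρ_c − ρ_w) = a (ρ_m − ρ_c).
a = d (ρ_c − ρ_w)/(ρ_m − ρ_c) = 3.04 km × 1769/567 = 9.48 km.

9.48 km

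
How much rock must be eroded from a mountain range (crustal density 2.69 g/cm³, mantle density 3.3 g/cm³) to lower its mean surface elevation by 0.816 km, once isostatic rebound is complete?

4.41 km

Net drop Δ = e − u = e − e ρ_c/ρ_m = e (ρ_m − ρ_c)/ρ_m.
e = Δ ρ_m/(ρ_m − ρ_c) = 0.816 km × 3.3/0.61 = 4.41 km.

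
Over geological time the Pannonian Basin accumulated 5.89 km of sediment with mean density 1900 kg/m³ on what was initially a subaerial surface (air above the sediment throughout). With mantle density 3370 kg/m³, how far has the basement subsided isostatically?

3.32 km

Subaerial load: s = t ρ_sed / ρ_m = 5.89 km × 1900/3370 = 3.32 km.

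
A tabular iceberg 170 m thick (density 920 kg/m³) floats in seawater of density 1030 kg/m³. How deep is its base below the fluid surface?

152 m

Draft d = t ρ_obj/ρ_fluid = 170 m × 920/1030 = 152 m.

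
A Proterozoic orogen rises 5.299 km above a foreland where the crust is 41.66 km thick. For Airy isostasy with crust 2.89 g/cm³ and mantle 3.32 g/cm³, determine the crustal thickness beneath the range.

82.6 km

Root depth r = h ρ_c / (ρ_m − ρ_c) = 5.299 km × 2.89 / 0.43 = 35.61 km.
Total thickness = T + h + r = 41.66 km + 5.299 km + 35.61 km = 82.6 km.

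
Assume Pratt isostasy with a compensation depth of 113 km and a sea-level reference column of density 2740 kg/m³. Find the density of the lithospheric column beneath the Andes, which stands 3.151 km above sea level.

2670 kg/m³

Pratt balance: ρ_ref D = ρ (D + h).
ρ = ρ_ref D/(D + h) = 2740 × 113 km/(113 km + 3.151 km) = 2670 kg/m³.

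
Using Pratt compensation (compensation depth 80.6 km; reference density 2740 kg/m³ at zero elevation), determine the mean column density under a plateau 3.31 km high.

2630 kg/m³

Pratt balance: ρ_ref D = ρ (D + h).
ρ = ρ_ref D/(D + h) = 2740 × 80.6 km/(80.6 km + 3.31 km) = 2630 kg/m³.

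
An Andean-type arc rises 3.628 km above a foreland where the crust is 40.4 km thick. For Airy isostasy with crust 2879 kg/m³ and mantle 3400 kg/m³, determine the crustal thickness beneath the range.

64.1 km

Root depth r = h ρ_c / (ρ_m − ρ_c) = 3.628 km × 2879 / 521 = 20.05 km.
Total thickness = T + h + r = 40.4 km + 3.628 km + 20.05 km = 64.1 km.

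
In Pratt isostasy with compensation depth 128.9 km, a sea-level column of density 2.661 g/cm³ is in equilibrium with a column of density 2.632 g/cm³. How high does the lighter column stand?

ρ_ref D = ρ (D + h) → h = D (ρ_ref − ρ)/ρ.
h = 128.9 km × (2.661 − 2.632)/2.632 = 1.42 km.

1.42 km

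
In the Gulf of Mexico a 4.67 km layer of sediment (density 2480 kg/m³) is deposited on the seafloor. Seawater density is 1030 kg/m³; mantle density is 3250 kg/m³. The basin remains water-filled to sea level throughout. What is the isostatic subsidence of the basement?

Submarine loading: the sediment displaces seawater, and the subsidence is in turn flooded, so s (ρ_m − ρ_w) = t (ρ_sed − ρ_w).
s = 4.67 km × (2480 − 1030) / (3250 − 1030) = 3.05 km.

3.05 km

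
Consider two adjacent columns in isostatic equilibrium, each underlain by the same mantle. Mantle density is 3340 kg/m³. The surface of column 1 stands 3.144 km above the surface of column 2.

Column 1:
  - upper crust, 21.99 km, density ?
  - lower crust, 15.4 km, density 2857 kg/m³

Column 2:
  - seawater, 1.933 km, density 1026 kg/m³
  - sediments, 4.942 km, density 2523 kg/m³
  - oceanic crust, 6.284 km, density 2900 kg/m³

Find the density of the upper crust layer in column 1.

Take the compensation level at the base of the deeper column (depth z_c below the surface of column 1) and equate Σ ρ_i t_i down to z_c; mantle fills any gap and the z_c terms cancel.
Column 1: 21.99×ρ + 15.4×2857 + (z_c − 37.39)×3340
Column 2: 3.144×0 + 1.933×1026 + 4.942×2523 + 6.284×2900 + (z_c − 3.144 − 13.159)×3340
The z_c×3340 term appears on both sides and cancels. Collect the known terms of each column as K = Σ(ρt)_known − 3340 × (depth of known layers): K_1 = 43997.8 − 3340×37.39 = −80884.8; K_2 = 32675.524 − 3340×(3.144 + 13.159) = −21776.496.
Balance: K_1 + 21.99×ρ = K_2, so ρ = (K_2 − K_1)/21.99 = 59108.3/21.99 = 2690 kg/m³.

2690 kg/m³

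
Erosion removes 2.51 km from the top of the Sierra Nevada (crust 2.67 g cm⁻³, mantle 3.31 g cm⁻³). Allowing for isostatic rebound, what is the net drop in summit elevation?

Rebound u = e ρ_c/ρ_m = 2.51 km × 2.67/3.31 = 2.025 km.
Net surface drop = e − u = 2.51 km − 2.025 km = e (ρ_m − ρ_c)/ρ_m = 0.485 km.

0.485 km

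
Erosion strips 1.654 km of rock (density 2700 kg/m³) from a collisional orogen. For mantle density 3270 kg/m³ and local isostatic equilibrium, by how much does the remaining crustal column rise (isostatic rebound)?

Unloading: uplift u = e ρ_c/ρ_m = 1.654 km × 2700/3270 = 1.37 km.

1.37 km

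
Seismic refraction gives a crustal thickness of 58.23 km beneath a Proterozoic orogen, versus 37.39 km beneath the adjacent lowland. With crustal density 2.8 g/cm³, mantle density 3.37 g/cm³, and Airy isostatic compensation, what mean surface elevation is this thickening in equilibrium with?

Excess crust Δ = 58.23 km − 37.39 km = 20.84 km, split between elevation h and root r with h + r = Δ.
Airy balance ρ_c h = (ρ_m − ρ_c) r gives r = h ρ_c/(ρ_m − ρ_c), so h (1 + ρ_c/(ρ_m − ρ_c)) = Δ, i.e. h = Δ (ρ_m − ρ_c)/ρ_m.
h = 20.84 km × 0.57/3.37 = 3.52 km.

3.52 km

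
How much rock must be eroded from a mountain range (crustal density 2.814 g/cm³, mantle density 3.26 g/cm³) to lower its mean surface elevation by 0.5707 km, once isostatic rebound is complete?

4.17 km

Net drop Δ = e − u = e − e ρ_c/ρ_m = e (ρ_m − ρ_c)/ρ_m.
e = Δ ρ_m/(ρ_m − ρ_c) = 0.5707 km × 3.26/0.446 = 4.17 km.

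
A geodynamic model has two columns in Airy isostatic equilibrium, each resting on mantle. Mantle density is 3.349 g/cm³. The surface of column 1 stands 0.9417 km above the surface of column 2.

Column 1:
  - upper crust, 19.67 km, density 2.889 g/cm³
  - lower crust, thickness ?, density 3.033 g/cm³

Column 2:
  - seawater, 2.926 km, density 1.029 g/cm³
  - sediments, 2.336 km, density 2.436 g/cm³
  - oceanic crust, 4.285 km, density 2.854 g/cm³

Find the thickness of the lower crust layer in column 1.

16.3 km

Take the compensation level at the base of the deeper column (depth z_c below the surface of column 1) and equate Σ ρ_i t_i down to z_c; mantle fills any gap and the z_c terms cancel.
Column 1: 19.67×2.889 + x×3.033 + (z_c − 19.67 − x)×3.349
Column 2: 0.9417×0 + 2.926×1.029 + 2.336×2.436 + 4.285×2.854 + (z_c − 0.9417 − 9.547)×3.349
The z_c×3.349 term appears on both sides and cancels. Collect the known terms of each column as K = Σ(ρt)_known − 3.349 × (depth of known layers): K_1 = 56.82663 − 3.349×19.67 = −9.0482; K_2 = 20.93074 − 3.349×(0.9417 + 9.547) = −14.1959163.
Balance: K_1 − x×(3.349 − 3.033) = K_2, so x = (K_1 − K_2)/(3.349 − 3.033) = 5.14772/0.316 = 16.3 km.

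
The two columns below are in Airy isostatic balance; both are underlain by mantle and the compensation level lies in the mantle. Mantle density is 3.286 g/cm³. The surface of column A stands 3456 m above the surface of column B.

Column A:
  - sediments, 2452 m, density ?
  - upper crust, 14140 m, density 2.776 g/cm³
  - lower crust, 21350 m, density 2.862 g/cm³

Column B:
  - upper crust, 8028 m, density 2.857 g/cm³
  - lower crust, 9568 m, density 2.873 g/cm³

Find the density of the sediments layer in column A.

2.27 g/cm³

Take the compensation level at the base of the deeper column (depth z_c below the surface of column A) and equate Σ ρ_i t_i down to z_c; mantle fills any gap and the z_c terms cancel.
Column A: 2452×ρ + 14140×2.776 + 21350×2.862 + (z_c − 37942)×3.286
Column B: 3456×0 + 8028×2.857 + 9568×2.873 + (z_c − 3456 − 17596)×3.286
The z_c×3.286 term appears on both sides and cancels. Collect the known terms of each column as K = Σ(ρt)_known − 3.286 × (depth of known layers): K_A = 100356.34 − 3.286×37942 = −24321.072; K_B = 50424.86 − 3.286×(3456 + 17596) = −18752.012.
Balance: K_A + 2452×ρ = K_B, so ρ = (K_B − K_A)/2452 = 5569.06/2452 = 2.27 g/cm³.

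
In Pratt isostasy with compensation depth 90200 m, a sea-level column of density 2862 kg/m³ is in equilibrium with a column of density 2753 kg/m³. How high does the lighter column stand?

3570 m

ρ_ref D = ρ (D + h) → h = D (ρ_ref − ρ)/ρ.
h = 90200 m × (2862 − 2753)/2753 = 3570 m.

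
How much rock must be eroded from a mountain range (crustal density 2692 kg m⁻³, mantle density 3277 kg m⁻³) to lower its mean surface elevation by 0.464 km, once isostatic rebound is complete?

2.6 km

Net drop Δ = e − u = e − e ρ_c/ρ_m = e (ρ_m − ρ_c)/ρ_m.
e = Δ ρ_m/(ρ_m − ρ_c) = 0.464 km × 3277/585 = 2.6 km.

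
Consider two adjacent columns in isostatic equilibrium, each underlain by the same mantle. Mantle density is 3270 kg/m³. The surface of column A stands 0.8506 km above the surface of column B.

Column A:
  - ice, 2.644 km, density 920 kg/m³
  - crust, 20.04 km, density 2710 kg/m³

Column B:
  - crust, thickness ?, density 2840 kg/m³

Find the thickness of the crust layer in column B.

Take the compensation level at the base of the deeper column (depth z_c below the surface of column A) and equate Σ ρ_i t_i down to z_c; mantle fills any gap and the z_c terms cancel.
Column A: 2.644×920 + 20.04×2710 + (z_c − 22.684)×3270
Column B: 0.8506×0 + x×2840 + (z_c − 0.8506 − 0 − x)×3270
The z_c×3270 term appears on both sides and cancels. Collect the known terms of each column as K = Σ(ρt)_known − 3270 × (depth of known layers): K_A = 56740.88 − 3270×22.684 = −17435.8; K_B = 0 − 3270×(0.8506 + 0) = −2781.462.
Balance: K_A = K_B − x×(3270 − 2840), so x = (K_B − K_A)/(3270 − 2840) = 14654.3/430 = 34.1 km.

34.1 km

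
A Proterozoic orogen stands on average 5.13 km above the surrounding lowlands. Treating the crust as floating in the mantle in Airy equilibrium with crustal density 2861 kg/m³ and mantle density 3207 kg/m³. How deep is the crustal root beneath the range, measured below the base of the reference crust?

Balancing pressure at the compensation depth: the weight of the topography is balanced by the buoyancy of the root, ρ_c h = (ρ_m − ρ_c) r.
r = h · ρ_c / (ρ_m − ρ_c) = 5.13 km × 2861 / (3207 − 2861) = 42.4 km.

42.4 km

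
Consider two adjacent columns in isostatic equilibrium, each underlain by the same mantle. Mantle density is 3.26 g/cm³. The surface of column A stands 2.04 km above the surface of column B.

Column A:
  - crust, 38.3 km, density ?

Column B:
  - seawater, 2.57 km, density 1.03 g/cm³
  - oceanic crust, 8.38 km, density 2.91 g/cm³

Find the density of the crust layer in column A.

2.86 g/cm³

Take the compensation level at the base of the deeper column (depth z_c below the surface of column A) and equate Σ ρ_i t_i down to z_c; mantle fills any gap and the z_c terms cancel.
Column A: 38.3×ρ + (z_c − 38.3)×3.26
Column B: 2.04×0 + 2.57×1.03 + 8.38×2.91 + (z_c − 2.04 − 10.95)×3.26
The z_c×3.26 term appears on both sides and cancels. Collect the known terms of each column as K = Σ(ρt)_known − 3.26 × (depth of known layers): K_A = 0 − 3.26×38.3 = −124.858; K_B = 27.0329 − 3.26×(2.04 + 10.95) = −15.3145.
Balance: K_A + 38.3×ρ = K_B, so ρ = (K_B − K_A)/38.3 = 109.543/38.3 = 2.86 g/cm³.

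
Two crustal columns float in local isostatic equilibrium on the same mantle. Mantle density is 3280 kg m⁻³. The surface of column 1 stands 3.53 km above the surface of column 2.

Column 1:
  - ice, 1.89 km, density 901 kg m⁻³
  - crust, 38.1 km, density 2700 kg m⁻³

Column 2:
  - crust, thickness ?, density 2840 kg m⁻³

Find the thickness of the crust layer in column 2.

Take the compensation level at the base of the deeper column (depth z_c below the surface of column 1) and equate Σ ρ_i t_i down to z_c; mantle fills any gap and the z_c terms cancel.
Column 1: 1.89×901 + 38.1×2700 + (z_c − 39.99)×3280
Column 2: 3.53×0 + x×2840 + (z_c − 3.53 − 0 − x)×3280
The z_c×3280 term appears on both sides and cancels. Collect the known terms of each column as K = Σ(ρt)_known − 3280 × (depth of known layers): K_1 = 104572.89 − 3280×39.99 = −26594.31; K_2 = 0 − 3280×(3.53 + 0) = −11578.4.
Balance: K_1 = K_2 − x×(3280 − 2840), so x = (K_2 − K_1)/(3280 − 2840) = 15015.9/440 = 34.1 km.

34.1 km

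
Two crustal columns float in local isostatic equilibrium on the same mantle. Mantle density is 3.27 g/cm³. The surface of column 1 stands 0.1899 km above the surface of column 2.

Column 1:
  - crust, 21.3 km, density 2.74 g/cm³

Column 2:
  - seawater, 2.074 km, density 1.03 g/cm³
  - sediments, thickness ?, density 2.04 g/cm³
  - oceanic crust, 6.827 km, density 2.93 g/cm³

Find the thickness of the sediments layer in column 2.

Take the compensation level at the base of the deeper column (depth z_c below the surface of column 1) and equate Σ ρ_i t_i down to z_c; mantle fills any gap and the z_c terms cancel.
Column 1: 21.3×2.74 + (z_c − 21.3)×3.27
Column 2: 0.1899×0 + 2.074×1.03 + x×2.04 + 6.827×2.93 + (z_c − 0.1899 − 8.901 − x)×3.27
The z_c×3.27 term appears on both sides and cancels. Collect the known terms of each column as K = Σ(ρt)_known − 3.27 × (depth of known layers): K_1 = 58.362 − 3.27×21.3 = −11.289; K_2 = 22.13933 − 3.27×(0.1899 + 8.901) = −7.587913.
Balance: K_1 = K_2 − x×(3.27 − 2.04), so x = (K_2 − K_1)/(3.27 − 2.04) = 3.70109/1.23 = 3.01 km.

3.01 km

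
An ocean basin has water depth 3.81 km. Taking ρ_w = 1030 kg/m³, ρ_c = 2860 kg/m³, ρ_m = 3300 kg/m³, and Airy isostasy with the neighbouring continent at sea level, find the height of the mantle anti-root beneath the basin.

15.8 km

Equating mass per unit area of the two columns: replacing crust with seawater at the top is compensated by replacing crust with mantle at the base: d (ρ_c − ρ_w) = a (ρ_m − ρ_c).
a = d (ρ_c − ρ_w)/(ρ_m − ρ_c) = 3.81 km × 1830/440 = 15.8 km.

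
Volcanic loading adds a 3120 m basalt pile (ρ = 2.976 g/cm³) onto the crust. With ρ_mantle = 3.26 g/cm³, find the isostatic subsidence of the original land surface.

2850 m

Subaerial loading: s = t ρ_load / ρ_m.
s = 3120 m × 2.976/3.26 = 2850 m.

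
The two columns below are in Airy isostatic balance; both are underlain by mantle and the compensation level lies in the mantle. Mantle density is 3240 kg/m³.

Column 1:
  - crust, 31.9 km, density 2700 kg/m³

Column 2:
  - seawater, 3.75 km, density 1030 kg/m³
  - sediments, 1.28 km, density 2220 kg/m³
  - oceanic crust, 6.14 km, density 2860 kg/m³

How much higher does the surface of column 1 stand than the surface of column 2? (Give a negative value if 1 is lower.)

For any compensation level in the mantle, the mantle terms cancel and isostasy reduces to e = (Σt_1 − Σt_2) − (Σ(ρt)_1 − Σ(ρt)_2) / ρ_m.
Σt_1 = 31.9 km; Σt_2 = 11.17 km; Σ(ρt)_1 = 86130; Σ(ρt)_2 = 24264.5 (in km·kg/m³).
e = (31.9 − 11.17) − (86130 − 24264.5) / 3240 = 1.64 km.

1.64 km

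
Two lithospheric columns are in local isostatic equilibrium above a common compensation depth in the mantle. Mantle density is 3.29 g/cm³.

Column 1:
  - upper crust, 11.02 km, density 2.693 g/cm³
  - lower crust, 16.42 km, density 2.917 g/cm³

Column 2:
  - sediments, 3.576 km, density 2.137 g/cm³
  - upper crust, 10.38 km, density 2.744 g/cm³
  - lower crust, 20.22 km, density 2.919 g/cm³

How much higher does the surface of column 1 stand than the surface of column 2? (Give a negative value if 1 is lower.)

For any compensation level in the mantle, the mantle terms cancel and isostasy reduces to e = (Σt_1 − Σt_2) − (Σ(ρt)_1 − Σ(ρt)_2) / ρ_m.
Σt_1 = 27.44 km; Σt_2 = 34.176 km; Σ(ρt)_1 = 77.574; Σ(ρt)_2 = 95.146812 (in km·g/cm³).
e = (27.44 − 34.176) − (77.574 − 95.146812) / 3.29 = −1.39 km.

−1.39 km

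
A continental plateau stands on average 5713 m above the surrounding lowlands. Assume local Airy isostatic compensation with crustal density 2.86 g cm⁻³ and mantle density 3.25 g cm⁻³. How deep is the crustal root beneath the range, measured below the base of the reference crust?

41900 m

For local isostatic compensation: the weight of the topography is balanced by the buoyancy of the root, ρ_c h = (ρ_m − ρ_c) r.
r = h · ρ_c / (ρ_m − ρ_c) = 5713 m × 2.86 / (3.25 − 2.86) = 41900 m.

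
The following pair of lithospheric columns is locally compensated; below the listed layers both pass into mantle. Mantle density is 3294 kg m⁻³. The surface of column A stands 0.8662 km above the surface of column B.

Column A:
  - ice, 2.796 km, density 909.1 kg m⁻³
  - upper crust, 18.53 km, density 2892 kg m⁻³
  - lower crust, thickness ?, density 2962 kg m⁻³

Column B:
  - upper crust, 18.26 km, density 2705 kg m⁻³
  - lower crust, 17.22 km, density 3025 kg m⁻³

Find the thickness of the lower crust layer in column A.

Take the compensation level at the base of the deeper column (depth z_c below the surface of column A) and equate Σ ρ_i t_i down to z_c; mantle fills any gap and the z_c terms cancel.
Column A: 2.796×909.1 + 18.53×2892 + x×2962 + (z_c − 21.326 − x)×3294
Column B: 0.8662×0 + 18.26×2705 + 17.22×3025 + (z_c − 0.8662 − 35.48)×3294
The z_c×3294 term appears on both sides and cancels. Collect the known terms of each column as K = Σ(ρt)_known − 3294 × (depth of known layers): K_A = 56130.6036 − 3294×21.326 = −14117.2404; K_B = 101483.8 − 3294×(0.8662 + 35.48) = −18240.5828.
Balance: K_A − x×(3294 − 2962) = K_B, so x = (K_A − K_B)/(3294 − 2962) = 4123.34/332 = 12.4 km.

12.4 km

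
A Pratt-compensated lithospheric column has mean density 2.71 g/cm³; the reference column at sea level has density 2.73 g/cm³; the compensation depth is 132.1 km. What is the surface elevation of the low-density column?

ρ_ref D = ρ (D + h) → h = D (ρ_ref − ρ)/ρ.
h = 132.1 km × (2.73 − 2.71)/2.71 = 0.975 km.

0.975 km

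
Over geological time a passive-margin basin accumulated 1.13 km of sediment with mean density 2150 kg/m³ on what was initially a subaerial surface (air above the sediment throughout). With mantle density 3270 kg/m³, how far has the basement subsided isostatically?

Subaerial load: s = t ρ_sed / ρ_m = 1.13 km × 2150/3270 = 0.743 km.

0.743 km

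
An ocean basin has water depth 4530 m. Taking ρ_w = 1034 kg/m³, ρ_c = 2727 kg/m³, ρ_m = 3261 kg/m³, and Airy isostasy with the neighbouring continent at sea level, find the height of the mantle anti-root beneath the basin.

14400 m

For local isostatic compensation: replacing crust with seawater at the top is compensated by replacing crust with mantle at the base: d (ρ_c − ρ_w) = a (ρ_m − ρ_c).
a = d (ρ_c − ρ_w)/(ρ_m − ρ_c) = 4530 m × 1693/534 = 14400 m.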